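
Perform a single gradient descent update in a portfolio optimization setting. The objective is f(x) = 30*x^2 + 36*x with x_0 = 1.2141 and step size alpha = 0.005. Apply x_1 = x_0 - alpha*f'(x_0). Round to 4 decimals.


We compute the gradient at x_0 and apply the update.
f'(x) = 60*x + 36
f'(1.2141) = 60*1.2141 + 36 = 108.846
x_1 = 1.2141 - 0.005*108.846 = 0.6699


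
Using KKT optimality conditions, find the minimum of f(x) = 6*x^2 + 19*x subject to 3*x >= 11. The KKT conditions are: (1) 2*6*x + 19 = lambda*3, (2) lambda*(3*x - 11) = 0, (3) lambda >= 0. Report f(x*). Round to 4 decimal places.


Step 1: Try lambda = 0 (constraint inactive).
x_unc = -19/(2*6) = -1.5833
Check: 3*-1.5833 = -4.7499 < 11 -- violated!
Step 2: Constraint must be active: 3*x = 11
x* = 11/3 = 3.6667 (rounded; the exact value 11/3 is used below)
lambda = (2*6*(11/3) + 19)/3 = 21.0
Step 3: Compute optimal value.
f(x*) = 6*(11/3)^2 + 19*(11/3) = 150.3333


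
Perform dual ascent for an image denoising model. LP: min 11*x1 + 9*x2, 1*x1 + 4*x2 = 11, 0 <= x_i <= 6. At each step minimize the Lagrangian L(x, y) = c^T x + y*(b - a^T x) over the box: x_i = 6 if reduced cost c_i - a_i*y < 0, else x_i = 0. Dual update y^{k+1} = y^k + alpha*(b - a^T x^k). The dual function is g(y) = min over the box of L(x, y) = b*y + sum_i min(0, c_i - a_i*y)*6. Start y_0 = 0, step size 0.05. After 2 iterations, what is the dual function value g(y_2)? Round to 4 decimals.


Dual ascent for LP: min 11*x1 + 9*x2, 1*x1 + 4*x2 = 11, 0 <= x_i <= 6
Step 1: y^k = 0.0, reduced costs: (11.0, 9.0)
  x^k = (0.0, 0.0), subgradient = b - a^T x = 11.0
  y^{k+1} = 0.0 + 0.05*11.0 = 0.55
Step 2: y^k = 0.55, reduced costs: (10.45, 6.8)
  x^k = (0.0, 0.0), subgradient = b - a^T x = 11.0
  y^{k+1} = 0.55 + 0.05*11.0 = 1.1
Dual objective at y_2 = 1.1: reduced costs (9.9, 4.6), box minimizer x = (0.0, 0.0)
g(y_2) = b*y + (c1 - a1*y)*x1 + (c2 - a2*y)*x2 = 11*1.1 + 9.9*0.0 + 4.6*0.0 = 12.1 + 0.0 + 0.0 = 12.1


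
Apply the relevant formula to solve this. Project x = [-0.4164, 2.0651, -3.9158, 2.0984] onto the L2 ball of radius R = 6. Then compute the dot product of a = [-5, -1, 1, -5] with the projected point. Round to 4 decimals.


Step 1: Compute ||x|| (intermediates to 6 decimals).
||x|| = sqrt((-0.4164)^2 + 2.0651^2 + (-3.9158)^2 + 2.0984^2) = 4.916787
Step 2: Project.
Since ||x|| <= R, proj = x (no scaling needed).
proj(x) = [-0.4164, 2.0651, -3.9158, 2.0984]
Step 3: Dot product.
a^T * proj(x) = -5*(-0.4164) - 1*2.0651 + 1*(-3.9158) - 5*2.0984 = -14.3909


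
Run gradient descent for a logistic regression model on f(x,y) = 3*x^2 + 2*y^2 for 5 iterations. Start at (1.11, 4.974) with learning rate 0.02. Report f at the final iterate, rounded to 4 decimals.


Gradient descent on f(x,y) = 3*x^2 + 2*y^2.
Starting point: (1.11, 4.974), alpha = 0.02
Step 1: grad_x = 2*3*1.11 = 6.66, grad_y = 2*2*4.974 = 19.896
  x_1 = 1.11 - 0.02*6.66 = 0.9768
  y_1 = 4.974 - 0.02*19.896 = 4.5761
Step 2: grad_x = 2*3*0.9768 = 5.8608, grad_y = 2*2*4.5761 = 18.3043
  x_2 = 0.9768 - 0.02*5.8608 = 0.8596
  y_2 = 4.5761 - 0.02*18.3043 = 4.21
Step 3: grad_x = 2*3*0.8596 = 5.1575, grad_y = 2*2*4.21 = 16.84
  x_3 = 0.8596 - 0.02*5.1575 = 0.7564
  y_3 = 4.21 - 0.02*16.84 = 3.8732
Step 4: grad_x = 2*3*0.7564 = 4.5386, grad_y = 2*2*3.8732 = 15.4928
  x_4 = 0.7564 - 0.02*4.5386 = 0.6657
  y_4 = 3.8732 - 0.02*15.4928 = 3.5633
Step 5: grad_x = 2*3*0.6657 = 3.994, grad_y = 2*2*3.5633 = 14.2534
  x_5 = 0.6657 - 0.02*3.994 = 0.5858
  y_5 = 3.5633 - 0.02*14.2534 = 3.2783
f(0.5858, 3.2783) = 3*0.5858^2 + 2*3.2783^2 = 22.5236


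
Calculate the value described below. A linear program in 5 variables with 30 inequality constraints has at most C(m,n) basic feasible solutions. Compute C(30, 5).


Each vertex corresponds to some choice of n active constraints out of m, so the number of vertices is at most C(m, n) = m! / (n!(m-n)!).
m = 30, n = 5
Numerator: 30 * 29 * 28 * 27 * 26
Denominator: 5! = 120
C(30, 5) = 142506


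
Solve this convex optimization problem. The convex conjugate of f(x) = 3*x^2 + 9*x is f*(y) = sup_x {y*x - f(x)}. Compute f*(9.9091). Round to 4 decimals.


f*(y) = sup_x {y*x - a*x^2 - b*x} = sup_x {(y-b)*x - a*x^2}
FOC: (y - b) - 2a*x = 0 => x* = (y - b)/(2a)
x* = (9.9091 - 9)/(2*3) = 0.1515
f*(9.9091) = (y-b)^2/(4a) = (9.9091 - 9)^2/(4*3)
= 0.8265/12 = 0.0689


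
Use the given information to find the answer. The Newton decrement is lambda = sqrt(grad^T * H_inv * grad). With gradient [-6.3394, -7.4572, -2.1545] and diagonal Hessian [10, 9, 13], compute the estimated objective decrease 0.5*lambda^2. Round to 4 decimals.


Step 1: H is diagonal, so H^(-1) * g = [-0.6339, -0.8286, -0.1657].
Step 2: g^T H^(-1) g = sum_i g_i^2 / H_ii
  = (-6.3394)^2/10 + (-7.4572)^2/9 + (-2.1545)^2/13
  = 4.0188 + 6.1789 + 0.3571 = 10.5547
Step 3: Objective decrease = 0.5 * g^T H^(-1) g = 5.2774


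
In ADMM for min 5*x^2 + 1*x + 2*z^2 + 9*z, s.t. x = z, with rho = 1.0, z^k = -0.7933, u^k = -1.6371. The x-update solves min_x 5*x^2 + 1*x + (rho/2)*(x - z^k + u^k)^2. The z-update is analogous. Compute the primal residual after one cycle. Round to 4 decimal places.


ADMM iteration with rho = 1.0, z^k = -0.7933, u^k = -1.6371
Step 1: x-update.
Minimize 5*x^2 + 1*x + (1.0/2)*(x + 0.7933 - 1.6371)^2
FOC: (2*5 + 1.0)*x = -1 + 1.0*(-0.7933 + 1.6371)
x^{k+1} = -0.0142
Step 2: z-update.
Minimize 2*z^2 + 9*z + (1.0/2)*(-0.0142 - z - 1.6371)^2
FOC: (2*2 + 1.0)*z = -9 + 1.0*(-0.0142 - 1.6371)
z^{k+1} = -2.1303
Step 3: u-update.
u^{k+1} = -1.6371 - 0.0142 + 2.1303 = 0.479
Step 4: Primal residual = |-0.0142 + 2.1303| = 2.1161


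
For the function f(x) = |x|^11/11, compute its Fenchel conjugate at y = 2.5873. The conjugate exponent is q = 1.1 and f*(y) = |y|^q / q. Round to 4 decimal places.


The conjugate exponent q satisfies 1/p + 1/q = 1.
p = 11, so q = 11/(11 - 1) = 1.1
|y|^q = 2.5873^1.1 = 2.8453
f*(2.5873) = 2.8453 / 1.1 = 2.5867


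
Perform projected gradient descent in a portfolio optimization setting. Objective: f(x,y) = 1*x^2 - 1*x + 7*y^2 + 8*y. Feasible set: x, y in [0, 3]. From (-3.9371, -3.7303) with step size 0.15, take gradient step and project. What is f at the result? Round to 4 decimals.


Step 1: Compute gradient at (-3.9371, -3.7303).
grad_x = 2*1*-3.9371 - 1 = -8.8742
grad_y = 2*7*-3.7303 + 8 = -44.2242
Step 2: Gradient step.
x_raw = -3.9371 - 0.15*-8.8742 = -2.606
y_raw = -3.7303 - 0.15*-44.2242 = 2.9033
Step 3: Project onto [0, 3].
x_proj = clip(-2.606) = 0.0
y_proj = clip(2.9033) = 2.9033
Step 4: Evaluate f.
f(0.0, 2.9033) = 82.2319


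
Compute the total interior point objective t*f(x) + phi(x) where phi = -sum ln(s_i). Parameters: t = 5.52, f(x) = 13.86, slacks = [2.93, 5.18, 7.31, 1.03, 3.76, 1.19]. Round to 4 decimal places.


Step 1: Compute log-barrier.
ln values: [1.075, 1.6448, 1.9892, 0.0296, 1.3244, 0.174]
phi = -(1.075 + 1.6448 + 1.9892 + 0.0296 + 1.3244 + 0.174) = -6.237
Step 2: Compute augmented objective.
t*f(x) = 5.52*13.86 = 76.5072
Total = 76.5072 - 6.237 = 70.2702


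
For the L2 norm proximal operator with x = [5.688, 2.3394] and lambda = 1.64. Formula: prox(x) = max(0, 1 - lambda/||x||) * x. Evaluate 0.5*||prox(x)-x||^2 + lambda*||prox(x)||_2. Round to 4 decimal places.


Step 1: Compute ||x||.
||x|| = 6.1503
Step 2: Compute scaling factor.
scale = max(0, 1 - 1.64/6.1503) = 0.7333
Step 3: prox(x) = [4.1713, 1.7156]
||prox(x)|| = 4.5103
Step 4: Proximal objective.
0.5*||prox-x||^2 = 1.3448
lambda*||prox|| = 7.3969
Total = 8.7417


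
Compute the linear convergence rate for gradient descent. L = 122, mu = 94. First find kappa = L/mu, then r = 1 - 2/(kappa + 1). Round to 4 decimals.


Step 1: Compute the condition number.
kappa = L/mu = 122/94 = 1.2979
Step 2: Compute the convergence rate.
r = 1 - 2/(kappa + 1) = 1 - 2*mu/(L + mu) = (L - mu)/(L + mu) = 28/216 = 0.1296


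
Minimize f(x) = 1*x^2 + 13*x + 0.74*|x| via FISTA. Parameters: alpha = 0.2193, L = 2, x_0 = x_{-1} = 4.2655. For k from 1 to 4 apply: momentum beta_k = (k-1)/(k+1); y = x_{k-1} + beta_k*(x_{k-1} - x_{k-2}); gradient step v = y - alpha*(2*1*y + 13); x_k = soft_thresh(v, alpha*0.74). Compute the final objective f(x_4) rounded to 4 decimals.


FISTA on f(x) = 1*x^2 + 13*x + 0.74*|x|
L = 2, alpha = 0.2193
Iteration 1: beta = 0.0, y = 4.2655 + 0.0*(4.2655 - 4.2655) = 4.2655
  grad(y) = 21.531, v = y - alpha*grad = -0.4562
  prox(v) = soft_thresh(-0.4562, 0.1623) = -0.294
Iteration 2: beta = 0.3333, y = -0.294 + 0.3333*(-0.294 - 4.2655) = -1.8138
  grad(y) = 9.3724, v = y - alpha*grad = -3.8692
  prox(v) = soft_thresh(-3.8692, 0.1623) = -3.7069
Iteration 3: beta = 0.5, y = -3.7069 + 0.5*(-3.7069 + 0.294) = -5.4133
  grad(y) = 2.1733, v = y - alpha*grad = -5.8899
  prox(v) = soft_thresh(-5.8899, 0.1623) = -5.7277
Iteration 4: beta = 0.6, y = -5.7277 + 0.6*(-5.7277 + 3.7069) = -6.9401
  grad(y) = -0.8803, v = y - alpha*grad = -6.7471
  prox(v) = soft_thresh(-6.7471, 0.1623) = -6.5848
f(x_4) = 1*(-6.5848)^2 + 13*(-6.5848) + 0.74*|-6.5848| = -37.37


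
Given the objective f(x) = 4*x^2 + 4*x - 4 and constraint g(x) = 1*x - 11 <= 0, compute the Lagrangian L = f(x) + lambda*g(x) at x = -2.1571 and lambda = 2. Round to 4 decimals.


Step 1: Evaluate f(x).
f(-2.1571) = 4*(-2.1571)^2 + 4*(-2.1571) - 4 = 5.9839
Step 2: Evaluate g(x).
g(-2.1571) = 1*-2.1571 - 11 = -13.1571
Step 3: Compute Lagrangian.
L = 5.9839 + 2*-13.1571 = -20.3303


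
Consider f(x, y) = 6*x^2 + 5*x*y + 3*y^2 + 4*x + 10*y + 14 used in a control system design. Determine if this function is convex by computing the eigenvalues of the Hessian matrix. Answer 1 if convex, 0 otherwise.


The Hessian of f(x,y) = 6*x^2 + 5*x*y + 3*y^2 + 4*x + 10*y + 14 is:
H = [[12, 5], [5, 6]]
Trace = 12 + 6 = 18
Determinant = 12*6 - (5)^2 = 47
Discriminant = (18)^2 - 4*47 = 136.0
Eigenvalues: lambda_1 = 3.169, lambda_2 = 14.831
The function is convex.

1


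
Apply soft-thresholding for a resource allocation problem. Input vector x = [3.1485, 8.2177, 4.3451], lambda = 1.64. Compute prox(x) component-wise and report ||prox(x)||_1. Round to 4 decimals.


Soft-thresholding with lambda = 1.64:
prox(3.1485) = sign(3.1485)*max(|3.1485| - 1.64, 0) = 1.5085
prox(8.2177) = sign(8.2177)*max(|8.2177| - 1.64, 0) = 6.5777
prox(4.3451) = sign(4.3451)*max(|4.3451| - 1.64, 0) = 2.7051
prox(x) = [1.5085, 6.5777, 2.7051]
||prox(x)||_1 = 1.5085 + 6.5777 + 2.7051 = 10.7913


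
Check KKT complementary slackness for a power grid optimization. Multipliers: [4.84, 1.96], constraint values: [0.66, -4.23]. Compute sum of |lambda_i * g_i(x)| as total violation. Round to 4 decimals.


KKT complementary slackness check:
lambda_1 * g_1 = 4.84 * 0.66 = 3.1944
lambda_2 * g_2 = 1.96 * -4.23 = -8.2908
Total violation = 3.1944 + 8.2908 = 11.4852


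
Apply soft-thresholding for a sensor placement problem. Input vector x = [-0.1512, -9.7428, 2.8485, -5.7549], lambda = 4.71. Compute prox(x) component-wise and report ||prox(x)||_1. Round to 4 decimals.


Soft-thresholding with lambda = 4.71:
prox(-0.1512) = sign(-0.1512)*max(|-0.1512| - 4.71, 0) = 0.0
prox(-9.7428) = sign(-9.7428)*max(|-9.7428| - 4.71, 0) = -5.0328
prox(2.8485) = sign(2.8485)*max(|2.8485| - 4.71, 0) = 0.0
prox(-5.7549) = sign(-5.7549)*max(|-5.7549| - 4.71, 0) = -1.0449
prox(x) = [0.0, -5.0328, 0.0, -1.0449]
||prox(x)||_1 = 0.0 + 5.0328 + 0.0 + 1.0449 = 6.0777


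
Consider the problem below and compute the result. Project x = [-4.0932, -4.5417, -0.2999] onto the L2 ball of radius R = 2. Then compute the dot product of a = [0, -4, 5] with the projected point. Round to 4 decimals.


Step 1: Compute ||x|| (intermediates to 6 decimals).
||x|| = sqrt((-4.0932)^2 + (-4.5417)^2 + (-0.2999)^2) = 6.121378
Step 2: Project.
Since ||x|| > R, scale = R/||x|| = 2/6.121378 = 0.326724, proj(x) = scale * x
proj(x) = [-1.337347, -1.483882, -0.097985]
Step 3: Dot product.
a^T * proj(x) = 0*(-1.337347) - 4*(-1.483882) + 5*(-0.097985) = 5.4456


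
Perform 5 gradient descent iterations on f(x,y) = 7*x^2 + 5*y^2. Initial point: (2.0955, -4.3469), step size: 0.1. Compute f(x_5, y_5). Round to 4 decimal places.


Gradient descent on f(x,y) = 7*x^2 + 5*y^2.
Starting point: (2.0955, -4.3469), alpha = 0.1
Step 1: grad_x = 2*7*2.0955 = 29.337, grad_y = 2*5*-4.3469 = -43.469
  x_1 = 2.0955 - 0.1*29.337 = -0.8382
  y_1 = -4.3469 - 0.1*-43.469 = 0.0
Step 2: grad_x = 2*7*-0.8382 = -11.7348, grad_y = 2*5*0.0 = 0.0
  x_2 = -0.8382 - 0.1*-11.7348 = 0.3353
  y_2 = 0.0 - 0.1*0.0 = 0.0
Step 3: grad_x = 2*7*0.3353 = 4.6939, grad_y = 2*5*0.0 = 0.0
  x_3 = 0.3353 - 0.1*4.6939 = -0.1341
  y_3 = 0.0 - 0.1*0.0 = 0.0
Step 4: grad_x = 2*7*-0.1341 = -1.8776, grad_y = 2*5*0.0 = 0.0
  x_4 = -0.1341 - 0.1*-1.8776 = 0.0536
  y_4 = 0.0 - 0.1*0.0 = 0.0
Step 5: grad_x = 2*7*0.0536 = 0.751, grad_y = 2*5*0.0 = 0.0
  x_5 = 0.0536 - 0.1*0.751 = -0.0215
  y_5 = 0.0 - 0.1*0.0 = 0.0
f(-0.0215, 0.0) = 7*(-0.0215)^2 + 5*0.0^2 = 0.0032


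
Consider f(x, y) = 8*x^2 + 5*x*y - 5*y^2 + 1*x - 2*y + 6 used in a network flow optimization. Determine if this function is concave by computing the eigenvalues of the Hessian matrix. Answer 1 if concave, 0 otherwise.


The Hessian of f(x,y) = 8*x^2 + 5*x*y - 5*y^2 + 1*x - 2*y + 6 is:
H = [[16, 5], [5, -10]]
Trace = 16 - 10 = 6
Determinant = 16*-10 - (5)^2 = -185
Discriminant = (6)^2 - 4*-185 = 776.0
Eigenvalues: lambda_1 = -10.9284, lambda_2 = 16.9284
The function is not concave.

0


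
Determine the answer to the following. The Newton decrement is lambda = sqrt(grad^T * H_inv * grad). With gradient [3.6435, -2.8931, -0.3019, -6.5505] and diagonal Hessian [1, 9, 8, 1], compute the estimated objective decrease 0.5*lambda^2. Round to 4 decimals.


Step 1: H is diagonal, so H^(-1) * g = [3.6435, -0.3215, -0.0377, -6.5505].
Step 2: g^T H^(-1) g = sum_i g_i^2 / H_ii
  = (3.6435)^2/1 + (-2.8931)^2/9 + (-0.3019)^2/8 + (-6.5505)^2/1
  = 13.2751 + 0.93 + 0.0114 + 42.9091 = 57.1255
Step 3: Objective decrease = 0.5 * g^T H^(-1) g = 28.5628


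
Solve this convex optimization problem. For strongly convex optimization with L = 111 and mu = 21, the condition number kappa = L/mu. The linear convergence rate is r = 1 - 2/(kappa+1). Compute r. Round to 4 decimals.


Step 1: Compute the condition number.
kappa = L/mu = 111/21 = 5.2857
Step 2: Compute the convergence rate.
r = 1 - 2/(kappa + 1) = 1 - 2*mu/(L + mu) = (L - mu)/(L + mu) = 90/132 = 0.6818


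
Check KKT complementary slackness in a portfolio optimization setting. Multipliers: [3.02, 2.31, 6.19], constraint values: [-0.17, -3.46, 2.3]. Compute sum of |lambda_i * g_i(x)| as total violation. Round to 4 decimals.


KKT complementary slackness check:
lambda_1 * g_1 = 3.02 * -0.17 = -0.5134
lambda_2 * g_2 = 2.31 * -3.46 = -7.9926
lambda_3 * g_3 = 6.19 * 2.3 = 14.237
Total violation = 0.5134 + 7.9926 + 14.237 = 22.743


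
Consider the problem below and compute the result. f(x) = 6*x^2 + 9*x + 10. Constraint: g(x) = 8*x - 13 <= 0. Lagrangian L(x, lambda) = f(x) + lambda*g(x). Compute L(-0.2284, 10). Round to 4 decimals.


Step 1: Evaluate f(x).
f(-0.2284) = 6*(-0.2284)^2 + 9*(-0.2284) + 10 = 8.2574
Step 2: Evaluate g(x).
g(-0.2284) = 8*-0.2284 - 13 = -14.8272
Step 3: Compute Lagrangian.
L = 8.2574 + 10*-14.8272 = -140.0146


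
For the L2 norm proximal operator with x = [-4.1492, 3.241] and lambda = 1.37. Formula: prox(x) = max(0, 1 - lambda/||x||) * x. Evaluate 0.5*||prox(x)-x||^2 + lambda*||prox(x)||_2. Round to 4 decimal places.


Step 1: Compute ||x||.
||x|| = 5.265
Step 2: Compute scaling factor.
scale = max(0, 1 - 1.37/5.265) = 0.7398
Step 3: prox(x) = [-3.0695, 2.3977]
||prox(x)|| = 3.895
Step 4: Proximal objective.
0.5*||prox-x||^2 = 0.9385
lambda*||prox|| = 5.3362
Total = 6.2746


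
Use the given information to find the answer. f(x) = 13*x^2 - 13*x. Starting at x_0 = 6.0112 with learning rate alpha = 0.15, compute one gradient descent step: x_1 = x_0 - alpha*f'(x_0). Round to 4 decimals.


We compute the gradient at x_0 and apply the update.
f'(x) = 26*x - 13
f'(6.0112) = 26*6.0112 - 13 = 143.2912
x_1 = 6.0112 - 0.15*143.2912 = -15.4825


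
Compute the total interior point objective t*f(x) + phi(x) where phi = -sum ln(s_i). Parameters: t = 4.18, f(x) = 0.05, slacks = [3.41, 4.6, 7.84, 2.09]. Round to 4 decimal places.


Step 1: Compute log-barrier.
ln values: [1.2267, 1.5261, 2.0592, 0.7372]
phi = -(1.2267 + 1.5261 + 2.0592 + 0.7372) = -5.5492
Step 2: Compute augmented objective.
t*f(x) = 4.18*0.05 = 0.209
Total = 0.209 - 5.5492 = -5.3402


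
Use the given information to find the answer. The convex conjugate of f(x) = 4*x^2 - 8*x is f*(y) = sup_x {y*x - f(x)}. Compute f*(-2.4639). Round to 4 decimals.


f*(y) = sup_x {y*x - a*x^2 - b*x} = sup_x {(y-b)*x - a*x^2}
FOC: (y - b) - 2a*x = 0 => x* = (y - b)/(2a)
x* = (-2.4639 + 8)/(2*4) = 0.692
f*(-2.4639) = (y-b)^2/(4a) = (-2.4639 + 8)^2/(4*4)
= 30.6484/16 = 1.9155


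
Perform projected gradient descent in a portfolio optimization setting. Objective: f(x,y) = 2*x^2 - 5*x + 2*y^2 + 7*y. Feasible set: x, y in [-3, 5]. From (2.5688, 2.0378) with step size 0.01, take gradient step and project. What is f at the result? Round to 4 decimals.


Step 1: Compute gradient at (2.5688, 2.0378).
grad_x = 2*2*2.5688 - 5 = 5.2752
grad_y = 2*2*2.0378 + 7 = 15.1512
Step 2: Gradient step.
x_raw = 2.5688 - 0.01*5.2752 = 2.516
y_raw = 2.0378 - 0.01*15.1512 = 1.8863
Step 3: Project onto [-3, 5].
x_proj = clip(2.516) = 2.516
y_proj = clip(1.8863) = 1.8863
Step 4: Evaluate f.
f(2.516, 1.8863) = 20.4009


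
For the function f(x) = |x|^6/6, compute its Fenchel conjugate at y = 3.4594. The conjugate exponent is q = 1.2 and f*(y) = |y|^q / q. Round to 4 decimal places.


The conjugate exponent q satisfies 1/p + 1/q = 1.
p = 6, so q = 6/(6 - 1) = 1.2
|y|^q = 3.4594^1.2 = 4.4341
f*(3.4594) = 4.4341 / 1.2 = 3.695


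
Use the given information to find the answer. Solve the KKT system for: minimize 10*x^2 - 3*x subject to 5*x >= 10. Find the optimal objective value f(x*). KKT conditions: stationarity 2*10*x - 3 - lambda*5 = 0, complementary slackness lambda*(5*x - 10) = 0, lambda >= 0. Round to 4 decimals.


Step 1: Try lambda = 0 (constraint inactive).
x_unc = 3/(2*10) = 0.15
Check: 5*0.15 = 0.75 < 10 -- violated!
Step 2: Constraint must be active: 5*x = 10
x* = 10/5 = 2.0
lambda = (2*10*2.0 - 3)/5 = 7.4
Step 3: Compute optimal value.
f(x*) = 10*2.0^2 - 3*2.0 = 34.0


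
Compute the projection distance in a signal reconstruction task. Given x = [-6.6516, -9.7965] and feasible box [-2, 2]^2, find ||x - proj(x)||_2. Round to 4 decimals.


Project each component onto [-2, 2].
clip(-6.6516) = -2.0, clip(-9.7965) = -2.0
Projection = [-2.0, -2.0]
Squared diffs: [21.6374, 60.7854]
Distance = sqrt(82.4228) = 9.0787


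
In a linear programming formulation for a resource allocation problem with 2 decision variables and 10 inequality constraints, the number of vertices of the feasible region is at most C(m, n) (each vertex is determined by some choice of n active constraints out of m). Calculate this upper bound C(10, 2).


Each vertex corresponds to some choice of n active constraints out of m, so the number of vertices is at most C(m, n) = m! / (n!(m-n)!).
m = 10, n = 2
Numerator: 10 * 9
Denominator: 2! = 2
C(10, 2) = 45


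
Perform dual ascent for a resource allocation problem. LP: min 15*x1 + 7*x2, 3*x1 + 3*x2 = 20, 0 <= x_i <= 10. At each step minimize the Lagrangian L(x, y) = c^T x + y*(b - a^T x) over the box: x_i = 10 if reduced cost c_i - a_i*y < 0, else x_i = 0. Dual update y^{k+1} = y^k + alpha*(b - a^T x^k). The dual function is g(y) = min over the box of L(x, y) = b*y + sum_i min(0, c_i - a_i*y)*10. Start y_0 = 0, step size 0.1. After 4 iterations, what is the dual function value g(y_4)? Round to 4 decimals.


Dual ascent for LP: min 15*x1 + 7*x2, 3*x1 + 3*x2 = 20, 0 <= x_i <= 10
Step 1: y^k = 0.0, reduced costs: (15.0, 7.0)
  x^k = (0.0, 0.0), subgradient = b - a^T x = 20.0
  y^{k+1} = 0.0 + 0.1*20.0 = 2.0
Step 2: y^k = 2.0, reduced costs: (9.0, 1.0)
  x^k = (0.0, 0.0), subgradient = b - a^T x = 20.0
  y^{k+1} = 2.0 + 0.1*20.0 = 4.0
Step 3: y^k = 4.0, reduced costs: (3.0, -5.0)
  x^k = (0.0, 10.0), subgradient = b - a^T x = -10.0
  y^{k+1} = 4.0 + 0.1*-10.0 = 3.0
Step 4: y^k = 3.0, reduced costs: (6.0, -2.0)
  x^k = (0.0, 10.0), subgradient = b - a^T x = -10.0
  y^{k+1} = 3.0 + 0.1*-10.0 = 2.0
Dual objective at y_4 = 2.0: reduced costs (9.0, 1.0), box minimizer x = (0.0, 0.0)
g(y_4) = b*y + (c1 - a1*y)*x1 + (c2 - a2*y)*x2 = 20*2.0 + 9.0*0.0 + 1.0*0.0 = 40.0 + 0.0 + 0.0 = 40.0


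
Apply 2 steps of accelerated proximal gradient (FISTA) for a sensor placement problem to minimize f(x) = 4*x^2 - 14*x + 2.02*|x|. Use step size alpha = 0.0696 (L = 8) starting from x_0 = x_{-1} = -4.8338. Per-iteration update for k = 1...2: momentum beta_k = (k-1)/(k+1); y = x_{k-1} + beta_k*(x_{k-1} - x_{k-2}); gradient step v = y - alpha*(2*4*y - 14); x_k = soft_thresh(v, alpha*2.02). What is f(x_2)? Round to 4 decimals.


FISTA on f(x) = 4*x^2 - 14*x + 2.02*|x|
L = 8, alpha = 0.0696
Iteration 1: beta = 0.0, y = -4.8338 + 0.0*(-4.8338 + 4.8338) = -4.8338
  grad(y) = -52.6704, v = y - alpha*grad = -1.1679
  prox(v) = soft_thresh(-1.1679, 0.1406) = -1.0273
Iteration 2: beta = 0.3333, y = -1.0273 + 0.3333*(-1.0273 + 4.8338) = 0.2415
  grad(y) = -12.0682, v = y - alpha*grad = 1.0814
  prox(v) = soft_thresh(1.0814, 0.1406) = 0.9408
f(x_2) = 4*0.9408^2 - 14*0.9408 + 2.02*|0.9408| = -7.7305


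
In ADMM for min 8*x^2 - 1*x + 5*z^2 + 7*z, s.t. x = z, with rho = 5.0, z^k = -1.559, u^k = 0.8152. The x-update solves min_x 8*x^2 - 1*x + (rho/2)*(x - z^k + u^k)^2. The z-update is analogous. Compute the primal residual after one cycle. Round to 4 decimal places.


ADMM iteration with rho = 5.0, z^k = -1.559, u^k = 0.8152
Step 1: x-update.
Minimize 8*x^2 - 1*x + (5.0/2)*(x + 1.559 + 0.8152)^2
FOC: (2*8 + 5.0)*x = 1 + 5.0*(-1.559 - 0.8152)
x^{k+1} = -0.5177
Step 2: z-update.
Minimize 5*z^2 + 7*z + (5.0/2)*(-0.5177 - z + 0.8152)^2
FOC: (2*5 + 5.0)*z = -7 + 5.0*(-0.5177 + 0.8152)
z^{k+1} = -0.3675
Step 3: u-update.
u^{k+1} = 0.8152 - 0.5177 + 0.3675 = 0.665
Step 4: Primal residual = |-0.5177 + 0.3675| = 0.1502


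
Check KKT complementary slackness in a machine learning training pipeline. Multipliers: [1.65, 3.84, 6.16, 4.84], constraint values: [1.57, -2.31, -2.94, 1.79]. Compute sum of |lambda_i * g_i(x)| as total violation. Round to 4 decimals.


KKT complementary slackness check:
lambda_1 * g_1 = 1.65 * 1.57 = 2.5905
lambda_2 * g_2 = 3.84 * -2.31 = -8.8704
lambda_3 * g_3 = 6.16 * -2.94 = -18.1104
lambda_4 * g_4 = 4.84 * 1.79 = 8.6636
Total violation = 2.5905 + 8.8704 + 18.1104 + 8.6636 = 38.2349


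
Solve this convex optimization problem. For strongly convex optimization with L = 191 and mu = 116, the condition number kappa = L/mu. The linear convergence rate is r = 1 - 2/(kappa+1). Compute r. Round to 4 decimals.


Step 1: Compute the condition number.
kappa = L/mu = 191/116 = 1.6466
Step 2: Compute the convergence rate.
r = 1 - 2/(kappa + 1) = 1 - 2*mu/(L + mu) = (L - mu)/(L + mu) = 75/307 = 0.2443


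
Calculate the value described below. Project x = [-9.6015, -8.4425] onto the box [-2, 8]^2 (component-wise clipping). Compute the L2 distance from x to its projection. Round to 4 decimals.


Project each component onto [-2, 8].
clip(-9.6015) = -2.0, clip(-8.4425) = -2.0
Projection = [-2.0, -2.0]
Squared diffs: [57.7828, 41.5058]
Distance = sqrt(99.2886) = 9.9644


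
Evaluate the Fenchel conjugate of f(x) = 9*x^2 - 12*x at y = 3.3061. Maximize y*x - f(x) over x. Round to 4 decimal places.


f*(y) = sup_x {y*x - a*x^2 - b*x} = sup_x {(y-b)*x - a*x^2}
FOC: (y - b) - 2a*x = 0 => x* = (y - b)/(2a)
x* = (3.3061 + 12)/(2*9) = 0.8503
f*(3.3061) = (y-b)^2/(4a) = (3.3061 + 12)^2/(4*9)
= 234.2767/36 = 6.5077


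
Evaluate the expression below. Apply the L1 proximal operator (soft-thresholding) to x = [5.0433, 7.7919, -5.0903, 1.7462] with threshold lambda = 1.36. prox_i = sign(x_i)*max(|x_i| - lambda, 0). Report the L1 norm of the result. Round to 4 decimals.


Soft-thresholding with lambda = 1.36:
prox(5.0433) = sign(5.0433)*max(|5.0433| - 1.36, 0) = 3.6833
prox(7.7919) = sign(7.7919)*max(|7.7919| - 1.36, 0) = 6.4319
prox(-5.0903) = sign(-5.0903)*max(|-5.0903| - 1.36, 0) = -3.7303
prox(1.7462) = sign(1.7462)*max(|1.7462| - 1.36, 0) = 0.3862
prox(x) = [3.6833, 6.4319, -3.7303, 0.3862]
||prox(x)||_1 = 3.6833 + 6.4319 + 3.7303 + 0.3862 = 14.2317


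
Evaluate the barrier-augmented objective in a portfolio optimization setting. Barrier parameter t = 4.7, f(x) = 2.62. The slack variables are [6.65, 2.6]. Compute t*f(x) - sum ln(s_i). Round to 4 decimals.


Step 1: Compute log-barrier.
ln values: [1.8946, 0.9555]
phi = -(1.8946 + 0.9555) = -2.8501
Step 2: Compute augmented objective.
t*f(x) = 4.7*2.62 = 12.314
Total = 12.314 - 2.8501 = 9.4639


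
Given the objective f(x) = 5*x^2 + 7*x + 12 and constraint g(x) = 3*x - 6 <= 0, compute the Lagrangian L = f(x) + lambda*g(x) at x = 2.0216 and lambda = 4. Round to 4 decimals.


Step 1: Evaluate f(x).
f(2.0216) = 5*2.0216^2 + 7*2.0216 + 12 = 46.5855
Step 2: Evaluate g(x).
g(2.0216) = 3*2.0216 - 6 = 0.0648
Step 3: Compute Lagrangian.
L = 46.5855 + 4*0.0648 = 46.8447


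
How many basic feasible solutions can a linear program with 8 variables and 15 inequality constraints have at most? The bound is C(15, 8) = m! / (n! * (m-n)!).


Each vertex corresponds to some choice of n active constraints out of m, so the number of vertices is at most C(m, n) = m! / (n!(m-n)!).
m = 15, n = 8
Numerator: 15 * 14 * 13 * 12 * 11 * 10 * 9 * 8
Denominator: 8! = 40320
C(15, 8) = 6435


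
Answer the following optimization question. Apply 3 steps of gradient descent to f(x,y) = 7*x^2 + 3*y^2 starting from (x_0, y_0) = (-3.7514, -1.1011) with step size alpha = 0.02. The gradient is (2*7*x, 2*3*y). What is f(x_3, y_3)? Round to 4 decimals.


Gradient descent on f(x,y) = 7*x^2 + 3*y^2.
Starting point: (-3.7514, -1.1011), alpha = 0.02
Step 1: grad_x = 2*7*-3.7514 = -52.5196, grad_y = 2*3*-1.1011 = -6.6066
  x_1 = -3.7514 - 0.02*-52.5196 = -2.701
  y_1 = -1.1011 - 0.02*-6.6066 = -0.969
Step 2: grad_x = 2*7*-2.701 = -37.8141, grad_y = 2*3*-0.969 = -5.8138
  x_2 = -2.701 - 0.02*-37.8141 = -1.9447
  y_2 = -0.969 - 0.02*-5.8138 = -0.8527
Step 3: grad_x = 2*7*-1.9447 = -27.2262, grad_y = 2*3*-0.8527 = -5.1162
  x_3 = -1.9447 - 0.02*-27.2262 = -1.4002
  y_3 = -0.8527 - 0.02*-5.1162 = -0.7504
f(-1.4002, -0.7504) = 7*(-1.4002)^2 + 3*(-0.7504)^2 = 15.4131


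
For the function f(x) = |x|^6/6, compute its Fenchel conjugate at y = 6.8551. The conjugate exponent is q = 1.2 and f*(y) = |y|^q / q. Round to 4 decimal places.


The conjugate exponent q satisfies 1/p + 1/q = 1.
p = 6, so q = 6/(6 - 1) = 1.2
|y|^q = 6.8551^1.2 = 10.0743
f*(6.8551) = 10.0743 / 1.2 = 8.3953


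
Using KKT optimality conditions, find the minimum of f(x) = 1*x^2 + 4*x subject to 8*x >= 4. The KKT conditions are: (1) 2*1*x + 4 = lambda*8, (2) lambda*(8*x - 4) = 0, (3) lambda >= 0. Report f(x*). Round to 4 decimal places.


Step 1: Try lambda = 0 (constraint inactive).
x_unc = -4/(2*1) = -2.0
Check: 8*-2.0 = -16.0 < 4 -- violated!
Step 2: Constraint must be active: 8*x = 4
x* = 4/8 = 0.5
lambda = (2*1*0.5 + 4)/8 = 0.625
Step 3: Compute optimal value.
f(x*) = 1*0.5^2 + 4*0.5 = 2.25


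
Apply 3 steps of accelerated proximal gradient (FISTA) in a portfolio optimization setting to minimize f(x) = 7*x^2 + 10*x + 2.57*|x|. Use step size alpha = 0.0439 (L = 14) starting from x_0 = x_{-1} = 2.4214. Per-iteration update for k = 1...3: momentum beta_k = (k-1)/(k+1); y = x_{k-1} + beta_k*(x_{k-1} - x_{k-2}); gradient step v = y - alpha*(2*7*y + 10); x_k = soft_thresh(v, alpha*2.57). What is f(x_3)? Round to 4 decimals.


FISTA on f(x) = 7*x^2 + 10*x + 2.57*|x|
L = 14, alpha = 0.0439
Iteration 1: beta = 0.0, y = 2.4214 + 0.0*(2.4214 - 2.4214) = 2.4214
  grad(y) = 43.8996, v = y - alpha*grad = 0.4942
  prox(v) = soft_thresh(0.4942, 0.1128) = 0.3814
Iteration 2: beta = 0.3333, y = 0.3814 + 0.3333*(0.3814 - 2.4214) = -0.2986
  grad(y) = 5.8193, v = y - alpha*grad = -0.5541
  prox(v) = soft_thresh(-0.5541, 0.1128) = -0.4413
Iteration 3: beta = 0.5, y = -0.4413 + 0.5*(-0.4413 - 0.3814) = -0.8526
  grad(y) = -1.9363, v = y - alpha*grad = -0.7676
  prox(v) = soft_thresh(-0.7676, 0.1128) = -0.6548
f(x_3) = 7*(-0.6548)^2 + 10*(-0.6548) + 2.57*|-0.6548| = -1.8639


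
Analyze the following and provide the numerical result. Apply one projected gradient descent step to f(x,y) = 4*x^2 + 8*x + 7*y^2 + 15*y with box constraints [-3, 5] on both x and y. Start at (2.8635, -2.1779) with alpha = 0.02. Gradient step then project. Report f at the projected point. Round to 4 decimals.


Step 1: Compute gradient at (2.8635, -2.1779).
grad_x = 2*4*2.8635 + 8 = 30.908
grad_y = 2*7*-2.1779 + 15 = -15.4906
Step 2: Gradient step.
x_raw = 2.8635 - 0.02*30.908 = 2.2453
y_raw = -2.1779 - 0.02*-15.4906 = -1.8681
Step 3: Project onto [-3, 5].
x_proj = clip(2.2453) = 2.2453
y_proj = clip(-1.8681) = -1.8681
Step 4: Evaluate f.
f(2.2453, -1.8681) = 34.5359


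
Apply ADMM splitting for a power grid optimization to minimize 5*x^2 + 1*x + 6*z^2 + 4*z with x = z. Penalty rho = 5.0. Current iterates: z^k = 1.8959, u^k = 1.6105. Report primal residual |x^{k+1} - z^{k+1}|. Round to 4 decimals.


ADMM iteration with rho = 5.0, z^k = 1.8959, u^k = 1.6105
Step 1: x-update.
Minimize 5*x^2 + 1*x + (5.0/2)*(x - 1.8959 + 1.6105)^2
FOC: (2*5 + 5.0)*x = -1 + 5.0*(1.8959 - 1.6105)
x^{k+1} = 0.0285
Step 2: z-update.
Minimize 6*z^2 + 4*z + (5.0/2)*(0.0285 - z + 1.6105)^2
FOC: (2*6 + 5.0)*z = -4 + 5.0*(0.0285 + 1.6105)
z^{k+1} = 0.2468
Step 3: u-update.
u^{k+1} = 1.6105 + 0.0285 - 0.2468 = 1.3922
Step 4: Primal residual = |0.0285 - 0.2468| = 0.2183


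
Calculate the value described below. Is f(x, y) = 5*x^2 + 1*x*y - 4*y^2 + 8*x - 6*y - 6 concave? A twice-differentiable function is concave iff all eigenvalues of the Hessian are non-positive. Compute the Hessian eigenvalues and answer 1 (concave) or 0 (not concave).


The Hessian of f(x,y) = 5*x^2 + 1*x*y - 4*y^2 + 8*x - 6*y - 6 is:
H = [[10, 1], [1, -8]]
Trace = 10 - 8 = 2
Determinant = 10*-8 - (1)^2 = -81
Discriminant = (2)^2 - 4*-81 = 328.0
Eigenvalues: lambda_1 = -8.0554, lambda_2 = 10.0554
The function is not concave.

0


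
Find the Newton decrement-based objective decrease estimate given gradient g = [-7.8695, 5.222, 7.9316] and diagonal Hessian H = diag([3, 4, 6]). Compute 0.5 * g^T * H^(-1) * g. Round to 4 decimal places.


Step 1: H is diagonal, so H^(-1) * g = [-2.6232, 1.3055, 1.3219].
Step 2: g^T H^(-1) g = sum_i g_i^2 / H_ii
  = (-7.8695)^2/3 + (5.222)^2/4 + (7.9316)^2/6
  = 20.643 + 6.8173 + 10.485 = 37.9454
Step 3: Objective decrease = 0.5 * g^T H^(-1) g = 18.9727


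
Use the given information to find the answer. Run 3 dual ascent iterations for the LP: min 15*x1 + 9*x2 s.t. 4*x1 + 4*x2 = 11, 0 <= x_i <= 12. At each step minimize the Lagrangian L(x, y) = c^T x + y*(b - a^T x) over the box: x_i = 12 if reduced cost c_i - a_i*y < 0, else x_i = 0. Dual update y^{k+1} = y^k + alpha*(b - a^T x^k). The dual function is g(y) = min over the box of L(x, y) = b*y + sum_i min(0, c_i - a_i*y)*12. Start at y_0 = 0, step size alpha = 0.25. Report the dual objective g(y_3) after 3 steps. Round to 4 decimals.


Dual ascent for LP: min 15*x1 + 9*x2, 4*x1 + 4*x2 = 11, 0 <= x_i <= 12
Step 1: y^k = 0.0, reduced costs: (15.0, 9.0)
  x^k = (0.0, 0.0), subgradient = b - a^T x = 11.0
  y^{k+1} = 0.0 + 0.25*11.0 = 2.75
Step 2: y^k = 2.75, reduced costs: (4.0, -2.0)
  x^k = (0.0, 12.0), subgradient = b - a^T x = -37.0
  y^{k+1} = 2.75 + 0.25*-37.0 = -6.5
Step 3: y^k = -6.5, reduced costs: (41.0, 35.0)
  x^k = (0.0, 0.0), subgradient = b - a^T x = 11.0
  y^{k+1} = -6.5 + 0.25*11.0 = -3.75
Dual objective at y_3 = -3.75: reduced costs (30.0, 24.0), box minimizer x = (0.0, 0.0)
g(y_3) = b*y + (c1 - a1*y)*x1 + (c2 - a2*y)*x2 = 11*(-3.75) + 30.0*0.0 + 24.0*0.0 = -41.25 + 0.0 + 0.0 = -41.25


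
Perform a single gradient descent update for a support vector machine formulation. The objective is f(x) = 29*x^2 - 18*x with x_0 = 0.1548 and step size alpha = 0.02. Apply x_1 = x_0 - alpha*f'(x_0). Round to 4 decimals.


We compute the gradient at x_0 and apply the update.
f'(x) = 58*x - 18
f'(0.1548) = 58*0.1548 - 18 = -9.0216
x_1 = 0.1548 - 0.02*-9.0216 = 0.3352


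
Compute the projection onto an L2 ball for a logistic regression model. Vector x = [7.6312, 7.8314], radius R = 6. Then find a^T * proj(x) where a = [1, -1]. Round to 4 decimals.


Step 1: Compute ||x|| (intermediates to 6 decimals).
||x|| = sqrt(7.6312^2 + 7.8314^2) = 10.934626
Step 2: Project.
Since ||x|| > R, scale = R/||x|| = 6/10.934626 = 0.548716, proj(x) = scale * x
proj(x) = [4.187362, 4.297214]
Step 3: Dot product.
a^T * proj(x) = 1*4.187362 - 1*4.297214 = -0.1099


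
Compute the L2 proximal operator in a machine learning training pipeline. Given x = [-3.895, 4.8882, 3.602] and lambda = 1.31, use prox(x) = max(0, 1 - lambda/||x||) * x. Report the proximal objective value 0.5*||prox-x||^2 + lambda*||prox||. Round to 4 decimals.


Step 1: Compute ||x||.
||x|| = 7.2139
Step 2: Compute scaling factor.
scale = max(0, 1 - 1.31/7.2139) = 0.8184
Step 3: prox(x) = [-3.1877, 4.0005, 2.9479]
||prox(x)|| = 5.9039
Step 4: Proximal objective.
0.5*||prox-x||^2 = 0.8581
lambda*||prox|| = 7.7341
Total = 8.5921


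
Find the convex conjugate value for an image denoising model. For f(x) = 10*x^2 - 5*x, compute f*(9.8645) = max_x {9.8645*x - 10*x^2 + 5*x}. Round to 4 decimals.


f*(y) = sup_x {y*x - a*x^2 - b*x} = sup_x {(y-b)*x - a*x^2}
FOC: (y - b) - 2a*x = 0 => x* = (y - b)/(2a)
x* = (9.8645 + 5)/(2*10) = 0.7432
f*(9.8645) = (y-b)^2/(4a) = (9.8645 + 5)^2/(4*10)
= 220.9534/40 = 5.5238


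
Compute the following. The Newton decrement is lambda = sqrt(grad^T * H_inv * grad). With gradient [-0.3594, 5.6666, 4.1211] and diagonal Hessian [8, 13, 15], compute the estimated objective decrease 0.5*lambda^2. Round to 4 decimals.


Step 1: H is diagonal, so H^(-1) * g = [-0.0449, 0.4359, 0.2747].
Step 2: g^T H^(-1) g = sum_i g_i^2 / H_ii
  = (-0.3594)^2/8 + (5.6666)^2/13 + (4.1211)^2/15
  = 0.0161 + 2.47 + 1.1322 = 3.6184
Step 3: Objective decrease = 0.5 * g^T H^(-1) g = 1.8092


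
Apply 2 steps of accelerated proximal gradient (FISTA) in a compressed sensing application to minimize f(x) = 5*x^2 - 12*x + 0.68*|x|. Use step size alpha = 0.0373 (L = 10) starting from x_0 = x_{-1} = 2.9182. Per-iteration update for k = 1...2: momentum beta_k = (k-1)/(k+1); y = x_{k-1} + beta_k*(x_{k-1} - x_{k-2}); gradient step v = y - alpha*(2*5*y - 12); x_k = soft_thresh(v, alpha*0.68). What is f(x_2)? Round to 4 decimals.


FISTA on f(x) = 5*x^2 - 12*x + 0.68*|x|
L = 10, alpha = 0.0373
Iteration 1: beta = 0.0, y = 2.9182 + 0.0*(2.9182 - 2.9182) = 2.9182
  grad(y) = 17.182, v = y - alpha*grad = 2.2773
  prox(v) = soft_thresh(2.2773, 0.0254) = 2.2519
Iteration 2: beta = 0.3333, y = 2.2519 + 0.3333*(2.2519 - 2.9182) = 2.0299
  grad(y) = 8.2986, v = y - alpha*grad = 1.7203
  prox(v) = soft_thresh(1.7203, 0.0254) = 1.695
f(x_2) = 5*1.695^2 - 12*1.695 + 0.68*|1.695| = -4.8225


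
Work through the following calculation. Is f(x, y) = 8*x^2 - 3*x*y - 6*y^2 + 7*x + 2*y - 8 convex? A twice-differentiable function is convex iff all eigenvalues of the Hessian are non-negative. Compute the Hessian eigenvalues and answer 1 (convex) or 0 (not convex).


The Hessian of f(x,y) = 8*x^2 - 3*x*y - 6*y^2 + 7*x + 2*y - 8 is:
H = [[16, -3], [-3, -12]]
Trace = 16 - 12 = 4
Determinant = 16*-12 - (-3)^2 = -201
Discriminant = (4)^2 - 4*-201 = 820.0
Eigenvalues: lambda_1 = -12.3178, lambda_2 = 16.3178
The function is not convex.

0


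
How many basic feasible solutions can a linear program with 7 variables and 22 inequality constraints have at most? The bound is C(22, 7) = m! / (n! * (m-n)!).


Each vertex corresponds to some choice of n active constraints out of m, so the number of vertices is at most C(m, n) = m! / (n!(m-n)!).
m = 22, n = 7
Numerator: 22 * 21 * 20 * 19 * 18 * 17 * 16
Denominator: 7! = 5040
C(22, 7) = 170544


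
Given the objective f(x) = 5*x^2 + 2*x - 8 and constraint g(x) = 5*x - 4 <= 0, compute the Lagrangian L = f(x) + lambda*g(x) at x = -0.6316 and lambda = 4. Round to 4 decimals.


Step 1: Evaluate f(x).
f(-0.6316) = 5*(-0.6316)^2 + 2*(-0.6316) - 8 = -7.2686
Step 2: Evaluate g(x).
g(-0.6316) = 5*-0.6316 - 4 = -7.158
Step 3: Compute Lagrangian.
L = -7.2686 + 4*-7.158 = -35.9006


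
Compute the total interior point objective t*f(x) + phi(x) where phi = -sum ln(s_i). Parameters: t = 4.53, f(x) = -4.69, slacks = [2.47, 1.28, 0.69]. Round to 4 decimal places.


Step 1: Compute log-barrier.
ln values: [0.9042, 0.2469, -0.3711]
phi = -(0.9042 + 0.2469 - 0.3711) = -0.78
Step 2: Compute augmented objective.
t*f(x) = 4.53*-4.69 = -21.2457
Total = -21.2457 - 0.78 = -22.0257


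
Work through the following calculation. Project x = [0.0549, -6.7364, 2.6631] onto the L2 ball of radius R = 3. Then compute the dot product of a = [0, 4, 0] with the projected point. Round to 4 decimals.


Step 1: Compute ||x|| (intermediates to 6 decimals).
||x|| = sqrt(0.0549^2 + (-6.7364)^2 + 2.6631^2) = 7.243908
Step 2: Project.
Since ||x|| > R, scale = R/||x|| = 3/7.243908 = 0.414141, proj(x) = scale * x
proj(x) = [0.022736, -2.789819, 1.102899]
Step 3: Dot product.
a^T * proj(x) = 0*0.022736 + 4*(-2.789819) + 0*1.102899 = -11.1593


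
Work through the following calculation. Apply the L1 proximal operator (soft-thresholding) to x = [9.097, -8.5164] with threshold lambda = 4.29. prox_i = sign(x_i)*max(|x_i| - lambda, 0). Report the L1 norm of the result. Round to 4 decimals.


Soft-thresholding with lambda = 4.29:
prox(9.097) = sign(9.097)*max(|9.097| - 4.29, 0) = 4.807
prox(-8.5164) = sign(-8.5164)*max(|-8.5164| - 4.29, 0) = -4.2264
prox(x) = [4.807, -4.2264]
||prox(x)||_1 = 4.807 + 4.2264 = 9.0334


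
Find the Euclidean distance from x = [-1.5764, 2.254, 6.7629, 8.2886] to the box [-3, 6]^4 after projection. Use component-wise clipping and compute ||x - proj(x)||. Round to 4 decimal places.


Project each component onto [-3, 6].
clip(-1.5764) = -1.5764, clip(2.254) = 2.254, clip(6.7629) = 6.0, clip(8.2886) = 6.0
Projection = [-1.5764, 2.254, 6.0, 6.0]
Squared diffs: [0.0, 0.0, 0.582, 5.2377]
Distance = sqrt(5.8197) = 2.4124


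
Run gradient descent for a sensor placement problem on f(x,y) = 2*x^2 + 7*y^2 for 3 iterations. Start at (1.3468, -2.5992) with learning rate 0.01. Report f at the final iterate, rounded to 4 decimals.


Gradient descent on f(x,y) = 2*x^2 + 7*y^2.
Starting point: (1.3468, -2.5992), alpha = 0.01
Step 1: grad_x = 2*2*1.3468 = 5.3872, grad_y = 2*7*-2.5992 = -36.3888
  x_1 = 1.3468 - 0.01*5.3872 = 1.2929
  y_1 = -2.5992 - 0.01*-36.3888 = -2.2353
Step 2: grad_x = 2*2*1.2929 = 5.1717, grad_y = 2*7*-2.2353 = -31.2944
  x_2 = 1.2929 - 0.01*5.1717 = 1.2412
  y_2 = -2.2353 - 0.01*-31.2944 = -1.9224
Step 3: grad_x = 2*2*1.2412 = 4.9648, grad_y = 2*7*-1.9224 = -26.9132
  x_3 = 1.2412 - 0.01*4.9648 = 1.1916
  y_3 = -1.9224 - 0.01*-26.9132 = -1.6532
f(1.1916, -1.6532) = 2*1.1916^2 + 7*(-1.6532)^2 = 21.972


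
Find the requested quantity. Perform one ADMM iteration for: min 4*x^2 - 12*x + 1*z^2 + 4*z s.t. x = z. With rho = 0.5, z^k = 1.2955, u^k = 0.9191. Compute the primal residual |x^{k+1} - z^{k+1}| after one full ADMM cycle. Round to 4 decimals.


ADMM iteration with rho = 0.5, z^k = 1.2955, u^k = 0.9191
Step 1: x-update.
Minimize 4*x^2 - 12*x + (0.5/2)*(x - 1.2955 + 0.9191)^2
FOC: (2*4 + 0.5)*x = 12 + 0.5*(1.2955 - 0.9191)
x^{k+1} = 1.4339
Step 2: z-update.
Minimize 1*z^2 + 4*z + (0.5/2)*(1.4339 - z + 0.9191)^2
FOC: (2*1 + 0.5)*z = -4 + 0.5*(1.4339 + 0.9191)
z^{k+1} = -1.1294
Step 3: u-update.
u^{k+1} = 0.9191 + 1.4339 + 1.1294 = 3.4824
Step 4: Primal residual = |1.4339 + 1.1294| = 2.5633


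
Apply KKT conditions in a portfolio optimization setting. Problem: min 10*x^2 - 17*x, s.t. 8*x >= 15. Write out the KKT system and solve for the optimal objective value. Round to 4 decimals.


Step 1: Try lambda = 0 (constraint inactive).
x_unc = 17/(2*10) = 0.85
Check: 8*0.85 = 6.8 < 15 -- violated!
Step 2: Constraint must be active: 8*x = 15
x* = 15/8 = 1.875
lambda = (2*10*1.875 - 17)/8 = 2.5625
Step 3: Compute optimal value.
f(x*) = 10*1.875^2 - 17*1.875 = 3.2813
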